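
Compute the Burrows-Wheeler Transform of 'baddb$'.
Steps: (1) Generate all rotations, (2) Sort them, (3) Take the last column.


Rotations (sorted):
  0: $baddb -> last char: b
  1: addb$b -> last char: b
  2: b$badd -> last char: d
  3: baddb$ -> last char: $
  4: db$bad -> last char: d
  5: ddb$ba -> last char: a


BWT = bbd$da


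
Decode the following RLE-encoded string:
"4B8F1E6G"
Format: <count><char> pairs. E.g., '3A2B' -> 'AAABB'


Expanding each <count><char> pair:
  4B -> 'BBBB'
  8F -> 'FFFFFFFF'
  1E -> 'E'
  6G -> 'GGGGGG'

Decoded = BBBBFFFFFFFFEGGGGGG


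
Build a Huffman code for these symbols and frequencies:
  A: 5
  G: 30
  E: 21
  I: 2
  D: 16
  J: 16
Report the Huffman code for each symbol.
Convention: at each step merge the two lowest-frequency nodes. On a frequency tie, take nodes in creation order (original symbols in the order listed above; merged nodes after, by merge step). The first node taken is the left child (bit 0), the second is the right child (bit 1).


Huffman tree construction:
Step 1: Merge I(2) + A(5) = 7
Step 2: Merge (I+A)(7) + D(16) = 23
Step 3: Merge J(16) + E(21) = 37
Step 4: Merge ((I+A)+D)(23) + G(30) = 53
Step 5: Merge (J+E)(37) + (((I+A)+D)+G)(53) = 90
Read each symbol's code off the tree from the root (left child = 0, right child = 1).

Codes:
  A: 1001 (length 4)
  G: 11 (length 2)
  E: 01 (length 2)
  I: 1000 (length 4)
  D: 101 (length 3)
  J: 00 (length 2)
Average code length: 210/90 = 2.3333 bits/symbol


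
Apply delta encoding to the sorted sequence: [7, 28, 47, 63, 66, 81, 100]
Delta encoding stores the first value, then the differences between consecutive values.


First value: 7
Deltas:
  28 - 7 = 21
  47 - 28 = 19
  63 - 47 = 16
  66 - 63 = 3
  81 - 66 = 15
  100 - 81 = 19


Delta encoded: [7, 21, 19, 16, 3, 15, 19]


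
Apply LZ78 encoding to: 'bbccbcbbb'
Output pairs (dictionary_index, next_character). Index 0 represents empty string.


LZ78 encoding steps:
Dictionary: {0: ''}
Step 1: w='' (idx 0), next='b' -> output (0, 'b'), add 'b' as idx 1
Step 2: w='b' (idx 1), next='c' -> output (1, 'c'), add 'bc' as idx 2
Step 3: w='' (idx 0), next='c' -> output (0, 'c'), add 'c' as idx 3
Step 4: w='bc' (idx 2), next='b' -> output (2, 'b'), add 'bcb' as idx 4
Step 5: w='b' (idx 1), next='b' -> output (1, 'b'), add 'bb' as idx 5


Encoded: [(0, 'b'), (1, 'c'), (0, 'c'), (2, 'b'), (1, 'b')]


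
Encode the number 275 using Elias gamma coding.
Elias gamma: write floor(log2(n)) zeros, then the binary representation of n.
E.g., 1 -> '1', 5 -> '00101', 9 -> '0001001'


num_bits = floor(log2(275)) + 1 = 9
leading_zeros = num_bits - 1 = 8
binary(275) = 100010011

Elias gamma(275) = '00000000' + '100010011' = 00000000100010011 (17 bits)


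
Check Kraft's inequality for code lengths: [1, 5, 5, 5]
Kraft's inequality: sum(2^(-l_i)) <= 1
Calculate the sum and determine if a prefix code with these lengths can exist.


Sum = 2^(-1) + 2^(-5) + 2^(-5) + 2^(-5)
    = 0.5 + 0.03125 + 0.03125 + 0.03125
    = 19/32 = 0.59375
Since 0.59375 <= 1, Kraft's inequality IS satisfied.
A prefix code with these lengths CAN exist.

Kraft sum = 0.59375. Satisfied.


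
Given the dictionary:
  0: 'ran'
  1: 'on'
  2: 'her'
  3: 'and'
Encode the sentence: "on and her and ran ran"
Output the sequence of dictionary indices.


Look up each word in the dictionary:
  'on' -> 1
  'and' -> 3
  'her' -> 2
  'and' -> 3
  'ran' -> 0
  'ran' -> 0

Encoded: [1, 3, 2, 3, 0, 0]


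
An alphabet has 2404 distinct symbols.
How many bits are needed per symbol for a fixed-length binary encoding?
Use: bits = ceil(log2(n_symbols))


log2(2404) = 11.2312
Bracket: 2^11 = 2048 < 2404 <= 2^12 = 4096
So ceil(log2(2404)) = 12

bits = ceil(log2(2404)) = ceil(11.2312) = 12 bits


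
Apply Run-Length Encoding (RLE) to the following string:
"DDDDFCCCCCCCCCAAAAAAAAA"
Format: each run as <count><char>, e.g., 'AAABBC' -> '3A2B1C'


Scanning runs left to right:
  i=0: run of 'D' x 4 -> '4D'
  i=4: run of 'F' x 1 -> '1F'
  i=5: run of 'C' x 9 -> '9C'
  i=14: run of 'A' x 9 -> '9A'

RLE = 4D1F9C9A


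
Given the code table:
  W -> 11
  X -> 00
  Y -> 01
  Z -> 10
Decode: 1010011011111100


Decoding:
10 -> Z
10 -> Z
01 -> Y
10 -> Z
11 -> W
11 -> W
11 -> W
00 -> X


Result: ZZYZWWWX


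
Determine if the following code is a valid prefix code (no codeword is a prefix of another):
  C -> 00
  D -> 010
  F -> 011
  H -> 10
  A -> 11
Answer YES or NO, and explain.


Checking each pair (does one codeword prefix another?):
  C='00' vs D='010': no prefix
  C='00' vs F='011': no prefix
  C='00' vs H='10': no prefix
  C='00' vs A='11': no prefix
  D='010' vs C='00': no prefix
  D='010' vs F='011': no prefix
  D='010' vs H='10': no prefix
  D='010' vs A='11': no prefix
  F='011' vs C='00': no prefix
  F='011' vs D='010': no prefix
  F='011' vs H='10': no prefix
  F='011' vs A='11': no prefix
  H='10' vs C='00': no prefix
  H='10' vs D='010': no prefix
  H='10' vs F='011': no prefix
  H='10' vs A='11': no prefix
  A='11' vs C='00': no prefix
  A='11' vs D='010': no prefix
  A='11' vs F='011': no prefix
  A='11' vs H='10': no prefix
No violation found over all pairs.

YES -- this is a valid prefix code. No codeword is a prefix of any other codeword.


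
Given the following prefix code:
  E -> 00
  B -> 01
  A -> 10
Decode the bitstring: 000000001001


Decoding step by step:
Bits 00 -> E
Bits 00 -> E
Bits 00 -> E
Bits 00 -> E
Bits 10 -> A
Bits 01 -> B


Decoded message: EEEEAB


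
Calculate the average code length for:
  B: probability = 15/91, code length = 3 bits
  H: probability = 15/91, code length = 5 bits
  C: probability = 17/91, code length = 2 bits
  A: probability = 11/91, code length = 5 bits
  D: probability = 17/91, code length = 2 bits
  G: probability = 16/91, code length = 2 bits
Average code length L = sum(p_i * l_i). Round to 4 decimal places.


Weighted contributions p_i * l_i:
  B: (15/91) * 3 = 45/91
  H: (15/91) * 5 = 75/91
  C: (17/91) * 2 = 34/91
  A: (11/91) * 5 = 55/91
  D: (17/91) * 2 = 34/91
  G: (16/91) * 2 = 32/91
Sum = (45 + 75 + 34 + 55 + 34 + 32)/91 = 275/91

L = 275/91 = 3.0220 bits/symbol


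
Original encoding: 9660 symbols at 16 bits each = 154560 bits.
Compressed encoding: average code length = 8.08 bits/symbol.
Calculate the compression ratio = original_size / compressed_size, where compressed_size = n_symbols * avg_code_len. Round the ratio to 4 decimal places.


original_size = n_symbols * orig_bits = 9660 * 16 = 154560 bits
compressed_size = n_symbols * avg_code_len = 9660 * 8.08 = 78052.8 bits
ratio = original_size / compressed_size = 154560 / 78052.8 = 1.9802

Compression ratio = 1.9802


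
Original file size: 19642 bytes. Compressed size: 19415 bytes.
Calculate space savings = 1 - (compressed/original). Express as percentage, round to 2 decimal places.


ratio = compressed/original = 19415/19642 = 0.988443
savings = 1 - ratio = 1 - 0.988443 = 0.011557
as a percentage: 0.011557 * 100 = 1.16%

Space savings = 1 - 19415/19642 = 1.16%


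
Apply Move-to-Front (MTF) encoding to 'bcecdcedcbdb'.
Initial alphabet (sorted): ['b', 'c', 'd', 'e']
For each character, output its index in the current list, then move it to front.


MTF encoding:
'b': index 0 in ['b', 'c', 'd', 'e'] -> ['b', 'c', 'd', 'e']
'c': index 1 in ['b', 'c', 'd', 'e'] -> ['c', 'b', 'd', 'e']
'e': index 3 in ['c', 'b', 'd', 'e'] -> ['e', 'c', 'b', 'd']
'c': index 1 in ['e', 'c', 'b', 'd'] -> ['c', 'e', 'b', 'd']
'd': index 3 in ['c', 'e', 'b', 'd'] -> ['d', 'c', 'e', 'b']
'c': index 1 in ['d', 'c', 'e', 'b'] -> ['c', 'd', 'e', 'b']
'e': index 2 in ['c', 'd', 'e', 'b'] -> ['e', 'c', 'd', 'b']
'd': index 2 in ['e', 'c', 'd', 'b'] -> ['d', 'e', 'c', 'b']
'c': index 2 in ['d', 'e', 'c', 'b'] -> ['c', 'd', 'e', 'b']
'b': index 3 in ['c', 'd', 'e', 'b'] -> ['b', 'c', 'd', 'e']
'd': index 2 in ['b', 'c', 'd', 'e'] -> ['d', 'b', 'c', 'e']
'b': index 1 in ['d', 'b', 'c', 'e'] -> ['b', 'd', 'c', 'e']


Output: [0, 1, 3, 1, 3, 1, 2, 2, 2, 3, 2, 1]


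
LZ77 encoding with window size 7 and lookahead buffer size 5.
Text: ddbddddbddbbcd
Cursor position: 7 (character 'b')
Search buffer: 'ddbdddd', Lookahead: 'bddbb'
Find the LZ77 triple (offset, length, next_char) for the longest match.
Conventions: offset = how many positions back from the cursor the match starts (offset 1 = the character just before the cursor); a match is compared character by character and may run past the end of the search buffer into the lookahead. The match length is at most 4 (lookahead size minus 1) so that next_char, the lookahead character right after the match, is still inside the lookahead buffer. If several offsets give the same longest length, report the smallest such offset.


Try each offset into the search buffer:
  offset=1 (pos 6, char 'd'): match length 0
  offset=2 (pos 5, char 'd'): match length 0
  offset=3 (pos 4, char 'd'): match length 0
  offset=4 (pos 3, char 'd'): match length 0
  offset=5 (pos 2, char 'b'): match length 3
  offset=6 (pos 1, char 'd'): match length 0
  offset=7 (pos 0, char 'd'): match length 0
Longest match has length 3 at offset 5.
next_char = character at position 7 + 3 = 10 -> 'b'

Best match: offset=5, length=3 (matching 'bdd' starting at position 2)
LZ77 triple: (5, 3, 'b')


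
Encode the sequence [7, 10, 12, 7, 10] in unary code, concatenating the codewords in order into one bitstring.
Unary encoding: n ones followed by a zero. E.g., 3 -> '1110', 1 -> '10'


Encode each number as n ones followed by a terminating 0:
  7 -> 11111110 (8 bits)
  10 -> 11111111110 (11 bits)
  12 -> 1111111111110 (13 bits)
  7 -> 11111110 (8 bits)
  10 -> 11111111110 (11 bits)
Total length = 8 + 11 + 13 + 8 + 11 = 51 bits.

Unary([7, 10, 12, 7, 10]) = 111111101111111111011111111111101111111011111111110 (51 bits)


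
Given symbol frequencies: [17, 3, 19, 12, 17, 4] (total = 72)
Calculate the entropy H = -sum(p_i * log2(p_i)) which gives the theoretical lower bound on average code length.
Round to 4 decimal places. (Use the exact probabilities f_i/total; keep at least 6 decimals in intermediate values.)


Per-symbol terms -p_i * log2(p_i) with p_i = f_i/72:
  p = 17/72 = 0.236111: log2(p) = -2.082462, -p*log2(p) = 0.491692
  p = 3/72 = 0.041667: log2(p) = -4.584963, -p*log2(p) = 0.191040
  p = 19/72 = 0.263889: log2(p) = -1.921997, -p*log2(p) = 0.507194
  p = 12/72 = 0.166667: log2(p) = -2.584963, -p*log2(p) = 0.430827
  p = 17/72 = 0.236111: log2(p) = -2.082462, -p*log2(p) = 0.491692
  p = 4/72 = 0.055556: log2(p) = -4.169925, -p*log2(p) = 0.231663
H = 0.491692 + 0.191040 + 0.507194 + 0.430827 + 0.491692 + 0.231663 = 2.344108

H = 2.3441 bits/symbol


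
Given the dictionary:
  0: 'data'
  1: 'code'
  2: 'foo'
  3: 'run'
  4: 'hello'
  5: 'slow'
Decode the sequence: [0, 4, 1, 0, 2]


Look up each index in the dictionary:
  0 -> 'data'
  4 -> 'hello'
  1 -> 'code'
  0 -> 'data'
  2 -> 'foo'

Decoded: "data hello code data foo"


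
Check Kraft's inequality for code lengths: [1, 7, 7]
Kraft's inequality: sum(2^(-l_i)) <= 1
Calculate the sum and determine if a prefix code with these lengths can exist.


Sum = 2^(-1) + 2^(-7) + 2^(-7)
    = 0.5 + 0.0078125 + 0.0078125
    = 66/128 = 0.515625
Since 0.515625 <= 1, Kraft's inequality IS satisfied.
A prefix code with these lengths CAN exist.

Kraft sum = 0.515625. Satisfied.


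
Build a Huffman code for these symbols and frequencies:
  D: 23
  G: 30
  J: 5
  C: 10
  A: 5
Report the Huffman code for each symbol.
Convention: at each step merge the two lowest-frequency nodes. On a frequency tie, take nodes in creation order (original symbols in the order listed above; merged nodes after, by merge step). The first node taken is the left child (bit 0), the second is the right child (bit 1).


Huffman tree construction:
Step 1: Merge J(5) + A(5) = 10
Step 2: Merge C(10) + (J+A)(10) = 20
Step 3: Merge (C+(J+A))(20) + D(23) = 43
Step 4: Merge G(30) + ((C+(J+A))+D)(43) = 73
Read each symbol's code off the tree from the root (left child = 0, right child = 1).

Codes:
  D: 11 (length 2)
  G: 0 (length 1)
  J: 1010 (length 4)
  C: 100 (length 3)
  A: 1011 (length 4)
Average code length: 146/73 = 2.0000 bits/symbol


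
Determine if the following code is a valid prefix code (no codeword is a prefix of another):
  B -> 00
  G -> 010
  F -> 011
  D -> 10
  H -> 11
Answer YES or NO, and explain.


Checking each pair (does one codeword prefix another?):
  B='00' vs G='010': no prefix
  B='00' vs F='011': no prefix
  B='00' vs D='10': no prefix
  B='00' vs H='11': no prefix
  G='010' vs B='00': no prefix
  G='010' vs F='011': no prefix
  G='010' vs D='10': no prefix
  G='010' vs H='11': no prefix
  F='011' vs B='00': no prefix
  F='011' vs G='010': no prefix
  F='011' vs D='10': no prefix
  F='011' vs H='11': no prefix
  D='10' vs B='00': no prefix
  D='10' vs G='010': no prefix
  D='10' vs F='011': no prefix
  D='10' vs H='11': no prefix
  H='11' vs B='00': no prefix
  H='11' vs G='010': no prefix
  H='11' vs F='011': no prefix
  H='11' vs D='10': no prefix
No violation found over all pairs.

YES -- this is a valid prefix code. No codeword is a prefix of any other codeword.


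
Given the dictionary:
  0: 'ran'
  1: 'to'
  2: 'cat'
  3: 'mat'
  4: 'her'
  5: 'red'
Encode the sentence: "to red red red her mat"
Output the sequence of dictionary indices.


Look up each word in the dictionary:
  'to' -> 1
  'red' -> 5
  'red' -> 5
  'red' -> 5
  'her' -> 4
  'mat' -> 3

Encoded: [1, 5, 5, 5, 4, 3]


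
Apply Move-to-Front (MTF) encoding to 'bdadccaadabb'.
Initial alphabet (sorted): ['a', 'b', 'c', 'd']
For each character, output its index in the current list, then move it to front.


MTF encoding:
'b': index 1 in ['a', 'b', 'c', 'd'] -> ['b', 'a', 'c', 'd']
'd': index 3 in ['b', 'a', 'c', 'd'] -> ['d', 'b', 'a', 'c']
'a': index 2 in ['d', 'b', 'a', 'c'] -> ['a', 'd', 'b', 'c']
'd': index 1 in ['a', 'd', 'b', 'c'] -> ['d', 'a', 'b', 'c']
'c': index 3 in ['d', 'a', 'b', 'c'] -> ['c', 'd', 'a', 'b']
'c': index 0 in ['c', 'd', 'a', 'b'] -> ['c', 'd', 'a', 'b']
'a': index 2 in ['c', 'd', 'a', 'b'] -> ['a', 'c', 'd', 'b']
'a': index 0 in ['a', 'c', 'd', 'b'] -> ['a', 'c', 'd', 'b']
'd': index 2 in ['a', 'c', 'd', 'b'] -> ['d', 'a', 'c', 'b']
'a': index 1 in ['d', 'a', 'c', 'b'] -> ['a', 'd', 'c', 'b']
'b': index 3 in ['a', 'd', 'c', 'b'] -> ['b', 'a', 'd', 'c']
'b': index 0 in ['b', 'a', 'd', 'c'] -> ['b', 'a', 'd', 'c']


Output: [1, 3, 2, 1, 3, 0, 2, 0, 2, 1, 3, 0]


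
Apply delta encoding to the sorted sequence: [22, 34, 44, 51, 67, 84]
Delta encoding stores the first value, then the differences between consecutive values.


First value: 22
Deltas:
  34 - 22 = 12
  44 - 34 = 10
  51 - 44 = 7
  67 - 51 = 16
  84 - 67 = 17


Delta encoded: [22, 12, 10, 7, 16, 17]


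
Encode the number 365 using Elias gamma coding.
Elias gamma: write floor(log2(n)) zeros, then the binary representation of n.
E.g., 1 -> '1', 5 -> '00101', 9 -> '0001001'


num_bits = floor(log2(365)) + 1 = 9
leading_zeros = num_bits - 1 = 8
binary(365) = 101101101

Elias gamma(365) = '00000000' + '101101101' = 00000000101101101 (17 bits)


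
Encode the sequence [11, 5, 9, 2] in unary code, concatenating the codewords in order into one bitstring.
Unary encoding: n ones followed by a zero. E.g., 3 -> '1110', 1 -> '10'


Encode each number as n ones followed by a terminating 0:
  11 -> 111111111110 (12 bits)
  5 -> 111110 (6 bits)
  9 -> 1111111110 (10 bits)
  2 -> 110 (3 bits)
Total length = 12 + 6 + 10 + 3 = 31 bits.

Unary([11, 5, 9, 2]) = 1111111111101111101111111110110 (31 bits)


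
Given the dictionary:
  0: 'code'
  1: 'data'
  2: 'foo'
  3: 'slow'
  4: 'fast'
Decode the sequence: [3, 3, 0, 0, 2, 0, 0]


Look up each index in the dictionary:
  3 -> 'slow'
  3 -> 'slow'
  0 -> 'code'
  0 -> 'code'
  2 -> 'foo'
  0 -> 'code'
  0 -> 'code'

Decoded: "slow slow code code foo code code"


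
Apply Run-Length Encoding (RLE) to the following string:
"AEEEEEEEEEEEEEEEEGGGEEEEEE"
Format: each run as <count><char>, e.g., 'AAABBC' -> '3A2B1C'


Scanning runs left to right:
  i=0: run of 'A' x 1 -> '1A'
  i=1: run of 'E' x 16 -> '16E'
  i=17: run of 'G' x 3 -> '3G'
  i=20: run of 'E' x 6 -> '6E'

RLE = 1A16E3G6E


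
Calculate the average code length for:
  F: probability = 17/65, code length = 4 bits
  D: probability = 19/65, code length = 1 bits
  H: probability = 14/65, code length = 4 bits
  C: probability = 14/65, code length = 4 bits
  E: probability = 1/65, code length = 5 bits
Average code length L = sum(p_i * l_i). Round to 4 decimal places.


Weighted contributions p_i * l_i:
  F: (17/65) * 4 = 68/65
  D: (19/65) * 1 = 19/65
  H: (14/65) * 4 = 56/65
  C: (14/65) * 4 = 56/65
  E: (1/65) * 5 = 5/65
Sum = (68 + 19 + 56 + 56 + 5)/65 = 204/65

L = 204/65 = 3.1385 bits/symbol


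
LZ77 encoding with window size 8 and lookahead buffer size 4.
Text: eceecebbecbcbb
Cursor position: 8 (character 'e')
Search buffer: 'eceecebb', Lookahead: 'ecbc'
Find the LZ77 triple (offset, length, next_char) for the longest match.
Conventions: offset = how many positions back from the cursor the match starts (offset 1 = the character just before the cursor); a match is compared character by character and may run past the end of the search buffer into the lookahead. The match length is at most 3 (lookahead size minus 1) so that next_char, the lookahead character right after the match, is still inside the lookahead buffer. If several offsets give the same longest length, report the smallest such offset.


Try each offset into the search buffer:
  offset=1 (pos 7, char 'b'): match length 0
  offset=2 (pos 6, char 'b'): match length 0
  offset=3 (pos 5, char 'e'): match length 1
  offset=4 (pos 4, char 'c'): match length 0
  offset=5 (pos 3, char 'e'): match length 2
  offset=6 (pos 2, char 'e'): match length 1
  offset=7 (pos 1, char 'c'): match length 0
  offset=8 (pos 0, char 'e'): match length 2
Longest match has length 2, found at offsets 5, 8; take the smallest, offset 5.
next_char = character at position 8 + 2 = 10 -> 'b'

Best match: offset=5, length=2 (matching 'ec' starting at position 3)
LZ77 triple: (5, 2, 'b')


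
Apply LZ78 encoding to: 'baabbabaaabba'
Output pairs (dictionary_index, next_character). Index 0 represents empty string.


LZ78 encoding steps:
Dictionary: {0: ''}
Step 1: w='' (idx 0), next='b' -> output (0, 'b'), add 'b' as idx 1
Step 2: w='' (idx 0), next='a' -> output (0, 'a'), add 'a' as idx 2
Step 3: w='a' (idx 2), next='b' -> output (2, 'b'), add 'ab' as idx 3
Step 4: w='b' (idx 1), next='a' -> output (1, 'a'), add 'ba' as idx 4
Step 5: w='ba' (idx 4), next='a' -> output (4, 'a'), add 'baa' as idx 5
Step 6: w='ab' (idx 3), next='b' -> output (3, 'b'), add 'abb' as idx 6
Step 7: w='a' (idx 2), end of input -> output (2, '')


Encoded: [(0, 'b'), (0, 'a'), (2, 'b'), (1, 'a'), (4, 'a'), (3, 'b'), (2, '')]


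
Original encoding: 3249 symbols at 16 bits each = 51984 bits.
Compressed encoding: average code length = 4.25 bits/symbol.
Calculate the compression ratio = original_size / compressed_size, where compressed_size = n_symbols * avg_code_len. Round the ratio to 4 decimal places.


original_size = n_symbols * orig_bits = 3249 * 16 = 51984 bits
compressed_size = n_symbols * avg_code_len = 3249 * 4.25 = 13808.25 bits
ratio = original_size / compressed_size = 51984 / 13808.25 = 3.7647

Compression ratio = 3.7647


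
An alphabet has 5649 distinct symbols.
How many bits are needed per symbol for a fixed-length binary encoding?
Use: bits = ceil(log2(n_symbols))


log2(5649) = 12.4638
Bracket: 2^12 = 4096 < 5649 <= 2^13 = 8192
So ceil(log2(5649)) = 13

bits = ceil(log2(5649)) = ceil(12.4638) = 13 bits


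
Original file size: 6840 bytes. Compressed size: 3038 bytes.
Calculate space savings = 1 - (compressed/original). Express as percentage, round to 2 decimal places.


ratio = compressed/original = 3038/6840 = 0.444152
savings = 1 - ratio = 1 - 0.444152 = 0.555848
as a percentage: 0.555848 * 100 = 55.58%

Space savings = 1 - 3038/6840 = 55.58%


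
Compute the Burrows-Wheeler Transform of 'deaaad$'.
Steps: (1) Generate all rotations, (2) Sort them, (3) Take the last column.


Rotations (sorted):
  0: $deaaad -> last char: d
  1: aaad$de -> last char: e
  2: aad$dea -> last char: a
  3: ad$deaa -> last char: a
  4: d$deaaa -> last char: a
  5: deaaad$ -> last char: $
  6: eaaad$d -> last char: d


BWT = deaaa$d


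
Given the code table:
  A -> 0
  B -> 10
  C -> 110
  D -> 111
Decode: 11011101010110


Decoding:
110 -> C
111 -> D
0 -> A
10 -> B
10 -> B
110 -> C


Result: CDABBC


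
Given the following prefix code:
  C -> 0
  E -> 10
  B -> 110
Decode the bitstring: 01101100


Decoding step by step:
Bits 0 -> C
Bits 110 -> B
Bits 110 -> B
Bits 0 -> C


Decoded message: CBBC


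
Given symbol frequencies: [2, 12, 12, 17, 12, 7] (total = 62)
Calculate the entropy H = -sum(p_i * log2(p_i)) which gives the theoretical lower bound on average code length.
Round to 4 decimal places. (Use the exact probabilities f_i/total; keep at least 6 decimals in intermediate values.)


Per-symbol terms -p_i * log2(p_i) with p_i = f_i/62:
  p = 2/62 = 0.032258: log2(p) = -4.954196, -p*log2(p) = 0.159813
  p = 12/62 = 0.193548: log2(p) = -2.369234, -p*log2(p) = 0.458561
  p = 12/62 = 0.193548: log2(p) = -2.369234, -p*log2(p) = 0.458561
  p = 17/62 = 0.274194: log2(p) = -1.866733, -p*log2(p) = 0.511846
  p = 12/62 = 0.193548: log2(p) = -2.369234, -p*log2(p) = 0.458561
  p = 7/62 = 0.112903: log2(p) = -3.146841, -p*log2(p) = 0.355289
H = 0.159813 + 0.458561 + 0.458561 + 0.511846 + 0.458561 + 0.355289 = 2.402631

H = 2.4026 bits/symbol


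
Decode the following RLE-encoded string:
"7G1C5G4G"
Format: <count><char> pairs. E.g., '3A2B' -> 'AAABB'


Expanding each <count><char> pair:
  7G -> 'GGGGGGG'
  1C -> 'C'
  5G -> 'GGGGG'
  4G -> 'GGGG'

Decoded = GGGGGGGCGGGGGGGGG


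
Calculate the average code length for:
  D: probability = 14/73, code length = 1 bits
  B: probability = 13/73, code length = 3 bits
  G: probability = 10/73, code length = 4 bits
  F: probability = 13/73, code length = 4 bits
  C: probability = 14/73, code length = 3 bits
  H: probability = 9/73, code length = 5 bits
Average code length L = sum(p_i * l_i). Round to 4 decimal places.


Weighted contributions p_i * l_i:
  D: (14/73) * 1 = 14/73
  B: (13/73) * 3 = 39/73
  G: (10/73) * 4 = 40/73
  F: (13/73) * 4 = 52/73
  C: (14/73) * 3 = 42/73
  H: (9/73) * 5 = 45/73
Sum = (14 + 39 + 40 + 52 + 42 + 45)/73 = 232/73

L = 232/73 = 3.1781 bits/symbol


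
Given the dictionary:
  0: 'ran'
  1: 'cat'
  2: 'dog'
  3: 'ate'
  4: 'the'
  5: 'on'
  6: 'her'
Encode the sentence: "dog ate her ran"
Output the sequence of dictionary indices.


Look up each word in the dictionary:
  'dog' -> 2
  'ate' -> 3
  'her' -> 6
  'ran' -> 0

Encoded: [2, 3, 6, 0]


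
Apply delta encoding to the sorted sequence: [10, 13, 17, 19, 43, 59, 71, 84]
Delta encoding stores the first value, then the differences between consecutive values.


First value: 10
Deltas:
  13 - 10 = 3
  17 - 13 = 4
  19 - 17 = 2
  43 - 19 = 24
  59 - 43 = 16
  71 - 59 = 12
  84 - 71 = 13


Delta encoded: [10, 3, 4, 2, 24, 16, 12, 13]


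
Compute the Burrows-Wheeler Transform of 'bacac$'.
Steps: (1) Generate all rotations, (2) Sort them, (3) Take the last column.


Rotations (sorted):
  0: $bacac -> last char: c
  1: ac$bac -> last char: c
  2: acac$b -> last char: b
  3: bacac$ -> last char: $
  4: c$baca -> last char: a
  5: cac$ba -> last char: a


BWT = ccb$aa


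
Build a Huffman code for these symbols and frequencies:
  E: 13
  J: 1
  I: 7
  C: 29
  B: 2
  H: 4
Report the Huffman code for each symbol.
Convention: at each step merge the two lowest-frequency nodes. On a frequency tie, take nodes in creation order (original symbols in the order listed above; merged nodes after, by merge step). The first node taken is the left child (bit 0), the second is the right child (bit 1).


Huffman tree construction:
Step 1: Merge J(1) + B(2) = 3
Step 2: Merge (J+B)(3) + H(4) = 7
Step 3: Merge I(7) + ((J+B)+H)(7) = 14
Step 4: Merge E(13) + (I+((J+B)+H))(14) = 27
Step 5: Merge (E+(I+((J+B)+H)))(27) + C(29) = 56
Read each symbol's code off the tree from the root (left child = 0, right child = 1).

Codes:
  E: 00 (length 2)
  J: 01100 (length 5)
  I: 010 (length 3)
  C: 1 (length 1)
  B: 01101 (length 5)
  H: 0111 (length 4)
Average code length: 107/56 = 1.9107 bits/symbol


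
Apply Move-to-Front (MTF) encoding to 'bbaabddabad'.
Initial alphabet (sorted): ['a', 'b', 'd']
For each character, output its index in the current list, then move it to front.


MTF encoding:
'b': index 1 in ['a', 'b', 'd'] -> ['b', 'a', 'd']
'b': index 0 in ['b', 'a', 'd'] -> ['b', 'a', 'd']
'a': index 1 in ['b', 'a', 'd'] -> ['a', 'b', 'd']
'a': index 0 in ['a', 'b', 'd'] -> ['a', 'b', 'd']
'b': index 1 in ['a', 'b', 'd'] -> ['b', 'a', 'd']
'd': index 2 in ['b', 'a', 'd'] -> ['d', 'b', 'a']
'd': index 0 in ['d', 'b', 'a'] -> ['d', 'b', 'a']
'a': index 2 in ['d', 'b', 'a'] -> ['a', 'd', 'b']
'b': index 2 in ['a', 'd', 'b'] -> ['b', 'a', 'd']
'a': index 1 in ['b', 'a', 'd'] -> ['a', 'b', 'd']
'd': index 2 in ['a', 'b', 'd'] -> ['d', 'a', 'b']


Output: [1, 0, 1, 0, 1, 2, 0, 2, 2, 1, 2]


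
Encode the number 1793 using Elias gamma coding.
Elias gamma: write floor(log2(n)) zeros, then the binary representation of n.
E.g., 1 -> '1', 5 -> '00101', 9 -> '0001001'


num_bits = floor(log2(1793)) + 1 = 11
leading_zeros = num_bits - 1 = 10
binary(1793) = 11100000001

Elias gamma(1793) = '0000000000' + '11100000001' = 000000000011100000001 (21 bits)


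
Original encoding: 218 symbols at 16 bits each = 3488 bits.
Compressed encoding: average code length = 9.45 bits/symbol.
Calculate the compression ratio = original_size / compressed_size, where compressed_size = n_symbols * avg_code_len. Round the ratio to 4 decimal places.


original_size = n_symbols * orig_bits = 218 * 16 = 3488 bits
compressed_size = n_symbols * avg_code_len = 218 * 9.45 = 2060.1 bits
ratio = original_size / compressed_size = 3488 / 2060.1 = 1.6931

Compression ratio = 1.6931


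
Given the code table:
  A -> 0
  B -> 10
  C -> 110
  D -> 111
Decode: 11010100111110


Decoding:
110 -> C
10 -> B
10 -> B
0 -> A
111 -> D
110 -> C


Result: CBBADC


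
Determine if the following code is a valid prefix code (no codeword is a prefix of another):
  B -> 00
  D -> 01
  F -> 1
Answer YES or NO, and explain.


Checking each pair (does one codeword prefix another?):
  B='00' vs D='01': no prefix
  B='00' vs F='1': no prefix
  D='01' vs B='00': no prefix
  D='01' vs F='1': no prefix
  F='1' vs B='00': no prefix
  F='1' vs D='01': no prefix
No violation found over all pairs.

YES -- this is a valid prefix code. No codeword is a prefix of any other codeword.


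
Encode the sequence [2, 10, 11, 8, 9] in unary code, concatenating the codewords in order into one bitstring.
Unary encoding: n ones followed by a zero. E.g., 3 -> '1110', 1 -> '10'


Encode each number as n ones followed by a terminating 0:
  2 -> 110 (3 bits)
  10 -> 11111111110 (11 bits)
  11 -> 111111111110 (12 bits)
  8 -> 111111110 (9 bits)
  9 -> 1111111110 (10 bits)
Total length = 3 + 11 + 12 + 9 + 10 = 45 bits.

Unary([2, 10, 11, 8, 9]) = 110111111111101111111111101111111101111111110 (45 bits)


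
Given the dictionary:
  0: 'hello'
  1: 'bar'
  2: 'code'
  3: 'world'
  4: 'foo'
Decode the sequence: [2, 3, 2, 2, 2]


Look up each index in the dictionary:
  2 -> 'code'
  3 -> 'world'
  2 -> 'code'
  2 -> 'code'
  2 -> 'code'

Decoded: "code world code code code"


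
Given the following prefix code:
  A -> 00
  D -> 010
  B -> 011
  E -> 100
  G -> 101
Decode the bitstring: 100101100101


Decoding step by step:
Bits 100 -> E
Bits 101 -> G
Bits 100 -> E
Bits 101 -> G


Decoded message: EGEG


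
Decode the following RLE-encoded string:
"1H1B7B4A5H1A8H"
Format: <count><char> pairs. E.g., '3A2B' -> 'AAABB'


Expanding each <count><char> pair:
  1H -> 'H'
  1B -> 'B'
  7B -> 'BBBBBBB'
  4A -> 'AAAA'
  5H -> 'HHHHH'
  1A -> 'A'
  8H -> 'HHHHHHHH'

Decoded = HBBBBBBBBAAAAHHHHHAHHHHHHHH


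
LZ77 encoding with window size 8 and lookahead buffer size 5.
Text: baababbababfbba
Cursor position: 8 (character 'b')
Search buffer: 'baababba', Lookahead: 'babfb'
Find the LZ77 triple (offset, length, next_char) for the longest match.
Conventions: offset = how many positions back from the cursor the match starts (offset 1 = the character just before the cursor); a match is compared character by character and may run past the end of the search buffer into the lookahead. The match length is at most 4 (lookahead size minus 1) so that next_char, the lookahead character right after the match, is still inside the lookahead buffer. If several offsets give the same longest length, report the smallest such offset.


Try each offset into the search buffer:
  offset=1 (pos 7, char 'a'): match length 0
  offset=2 (pos 6, char 'b'): match length 3
  offset=3 (pos 5, char 'b'): match length 1
  offset=4 (pos 4, char 'a'): match length 0
  offset=5 (pos 3, char 'b'): match length 3
  offset=6 (pos 2, char 'a'): match length 0
  offset=7 (pos 1, char 'a'): match length 0
  offset=8 (pos 0, char 'b'): match length 2
Longest match has length 3, found at offsets 2, 5; take the smallest, offset 2.
next_char = character at position 8 + 3 = 11 -> 'f'

Best match: offset=2, length=3 (matching 'bab' starting at position 6)
LZ77 triple: (2, 3, 'f')


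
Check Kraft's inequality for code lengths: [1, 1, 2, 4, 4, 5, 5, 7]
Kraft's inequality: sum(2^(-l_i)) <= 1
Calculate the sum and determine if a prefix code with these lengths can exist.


Sum = 2^(-1) + 2^(-1) + 2^(-2) + 2^(-4) + 2^(-4) + 2^(-5) + 2^(-5) + 2^(-7)
    = 0.5 + 0.5 + 0.25 + 0.0625 + 0.0625 + 0.03125 + 0.03125 + 0.0078125
    = 185/128 = 1.4453125
Since 1.4453125 > 1, Kraft's inequality is NOT satisfied.
A prefix code with these lengths CANNOT exist.

Kraft sum = 1.4453125. Not satisfied.


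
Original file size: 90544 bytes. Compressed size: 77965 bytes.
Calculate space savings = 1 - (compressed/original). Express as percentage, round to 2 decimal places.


ratio = compressed/original = 77965/90544 = 0.861073
savings = 1 - ratio = 1 - 0.861073 = 0.138927
as a percentage: 0.138927 * 100 = 13.89%

Space savings = 1 - 77965/90544 = 13.89%


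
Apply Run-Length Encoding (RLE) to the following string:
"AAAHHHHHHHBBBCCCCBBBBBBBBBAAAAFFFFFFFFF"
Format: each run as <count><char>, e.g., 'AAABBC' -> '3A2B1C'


Scanning runs left to right:
  i=0: run of 'A' x 3 -> '3A'
  i=3: run of 'H' x 7 -> '7H'
  i=10: run of 'B' x 3 -> '3B'
  i=13: run of 'C' x 4 -> '4C'
  i=17: run of 'B' x 9 -> '9B'
  i=26: run of 'A' x 4 -> '4A'
  i=30: run of 'F' x 9 -> '9F'

RLE = 3A7H3B4C9B4A9F


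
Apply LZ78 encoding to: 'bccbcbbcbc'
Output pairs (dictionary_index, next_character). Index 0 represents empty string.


LZ78 encoding steps:
Dictionary: {0: ''}
Step 1: w='' (idx 0), next='b' -> output (0, 'b'), add 'b' as idx 1
Step 2: w='' (idx 0), next='c' -> output (0, 'c'), add 'c' as idx 2
Step 3: w='c' (idx 2), next='b' -> output (2, 'b'), add 'cb' as idx 3
Step 4: w='cb' (idx 3), next='b' -> output (3, 'b'), add 'cbb' as idx 4
Step 5: w='cb' (idx 3), next='c' -> output (3, 'c'), add 'cbc' as idx 5


Encoded: [(0, 'b'), (0, 'c'), (2, 'b'), (3, 'b'), (3, 'c')]


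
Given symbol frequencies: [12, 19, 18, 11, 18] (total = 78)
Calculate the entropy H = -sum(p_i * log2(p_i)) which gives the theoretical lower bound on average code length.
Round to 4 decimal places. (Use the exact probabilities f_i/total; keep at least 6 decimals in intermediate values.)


Per-symbol terms -p_i * log2(p_i) with p_i = f_i/78:
  p = 12/78 = 0.153846: log2(p) = -2.700440, -p*log2(p) = 0.415452
  p = 19/78 = 0.243590: log2(p) = -2.037475, -p*log2(p) = 0.496308
  p = 18/78 = 0.230769: log2(p) = -2.115477, -p*log2(p) = 0.488187
  p = 11/78 = 0.141026: log2(p) = -2.825971, -p*log2(p) = 0.398534
  p = 18/78 = 0.230769: log2(p) = -2.115477, -p*log2(p) = 0.488187
H = 0.415452 + 0.496308 + 0.488187 + 0.398534 + 0.488187 = 2.286668

H = 2.2867 bits/symbol


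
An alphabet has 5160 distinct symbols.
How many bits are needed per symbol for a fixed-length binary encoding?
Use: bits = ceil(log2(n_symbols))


log2(5160) = 12.3332
Bracket: 2^12 = 4096 < 5160 <= 2^13 = 8192
So ceil(log2(5160)) = 13

bits = ceil(log2(5160)) = ceil(12.3332) = 13 bits


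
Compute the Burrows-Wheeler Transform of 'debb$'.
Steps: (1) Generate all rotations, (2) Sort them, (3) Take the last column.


Rotations (sorted):
  0: $debb -> last char: b
  1: b$deb -> last char: b
  2: bb$de -> last char: e
  3: debb$ -> last char: $
  4: ebb$d -> last char: d


BWT = bbe$d


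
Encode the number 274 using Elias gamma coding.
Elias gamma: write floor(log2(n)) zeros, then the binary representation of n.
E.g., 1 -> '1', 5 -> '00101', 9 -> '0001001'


num_bits = floor(log2(274)) + 1 = 9
leading_zeros = num_bits - 1 = 8
binary(274) = 100010010

Elias gamma(274) = '00000000' + '100010010' = 00000000100010010 (17 bits)


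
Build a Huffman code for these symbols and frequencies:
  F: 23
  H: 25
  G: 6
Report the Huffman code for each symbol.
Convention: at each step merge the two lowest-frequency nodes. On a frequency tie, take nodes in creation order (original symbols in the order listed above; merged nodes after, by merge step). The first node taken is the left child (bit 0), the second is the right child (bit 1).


Huffman tree construction:
Step 1: Merge G(6) + F(23) = 29
Step 2: Merge H(25) + (G+F)(29) = 54
Read each symbol's code off the tree from the root (left child = 0, right child = 1).

Codes:
  F: 11 (length 2)
  H: 0 (length 1)
  G: 10 (length 2)
Average code length: 83/54 = 1.5370 bits/symbol


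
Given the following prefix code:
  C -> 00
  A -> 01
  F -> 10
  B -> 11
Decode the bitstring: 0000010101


Decoding step by step:
Bits 00 -> C
Bits 00 -> C
Bits 01 -> A
Bits 01 -> A
Bits 01 -> A


Decoded message: CCAAA


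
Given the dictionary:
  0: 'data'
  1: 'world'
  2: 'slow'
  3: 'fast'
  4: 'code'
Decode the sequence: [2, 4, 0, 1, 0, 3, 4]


Look up each index in the dictionary:
  2 -> 'slow'
  4 -> 'code'
  0 -> 'data'
  1 -> 'world'
  0 -> 'data'
  3 -> 'fast'
  4 -> 'code'

Decoded: "slow code data world data fast code"


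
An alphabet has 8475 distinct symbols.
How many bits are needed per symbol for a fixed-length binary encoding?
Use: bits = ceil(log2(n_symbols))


log2(8475) = 13.049
Bracket: 2^13 = 8192 < 8475 <= 2^14 = 16384
So ceil(log2(8475)) = 14

bits = ceil(log2(8475)) = ceil(13.049) = 14 bits


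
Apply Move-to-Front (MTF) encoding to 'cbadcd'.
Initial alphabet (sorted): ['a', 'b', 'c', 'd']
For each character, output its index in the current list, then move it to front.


MTF encoding:
'c': index 2 in ['a', 'b', 'c', 'd'] -> ['c', 'a', 'b', 'd']
'b': index 2 in ['c', 'a', 'b', 'd'] -> ['b', 'c', 'a', 'd']
'a': index 2 in ['b', 'c', 'a', 'd'] -> ['a', 'b', 'c', 'd']
'd': index 3 in ['a', 'b', 'c', 'd'] -> ['d', 'a', 'b', 'c']
'c': index 3 in ['d', 'a', 'b', 'c'] -> ['c', 'd', 'a', 'b']
'd': index 1 in ['c', 'd', 'a', 'b'] -> ['d', 'c', 'a', 'b']


Output: [2, 2, 2, 3, 3, 1]


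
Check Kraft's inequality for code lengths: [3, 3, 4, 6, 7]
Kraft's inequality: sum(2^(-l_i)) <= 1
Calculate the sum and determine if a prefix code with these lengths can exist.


Sum = 2^(-3) + 2^(-3) + 2^(-4) + 2^(-6) + 2^(-7)
    = 0.125 + 0.125 + 0.0625 + 0.015625 + 0.0078125
    = 43/128 = 0.3359375
Since 0.3359375 <= 1, Kraft's inequality IS satisfied.
A prefix code with these lengths CAN exist.

Kraft sum = 0.3359375. Satisfied.


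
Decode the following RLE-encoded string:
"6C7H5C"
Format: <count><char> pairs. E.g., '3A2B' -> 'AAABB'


Expanding each <count><char> pair:
  6C -> 'CCCCCC'
  7H -> 'HHHHHHH'
  5C -> 'CCCCC'

Decoded = CCCCCCHHHHHHHCCCCC


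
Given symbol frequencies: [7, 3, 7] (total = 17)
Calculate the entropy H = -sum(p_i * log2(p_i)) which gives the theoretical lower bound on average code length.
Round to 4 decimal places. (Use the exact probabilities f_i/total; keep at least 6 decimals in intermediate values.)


Per-symbol terms -p_i * log2(p_i) with p_i = f_i/17:
  p = 7/17 = 0.411765: log2(p) = -1.280108, -p*log2(p) = 0.527103
  p = 3/17 = 0.176471: log2(p) = -2.502500, -p*log2(p) = 0.441618
  p = 7/17 = 0.411765: log2(p) = -1.280108, -p*log2(p) = 0.527103
H = 0.527103 + 0.441618 + 0.527103 = 1.495824

H = 1.4958 bits/symbol


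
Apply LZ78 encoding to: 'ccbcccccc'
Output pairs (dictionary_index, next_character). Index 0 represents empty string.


LZ78 encoding steps:
Dictionary: {0: ''}
Step 1: w='' (idx 0), next='c' -> output (0, 'c'), add 'c' as idx 1
Step 2: w='c' (idx 1), next='b' -> output (1, 'b'), add 'cb' as idx 2
Step 3: w='c' (idx 1), next='c' -> output (1, 'c'), add 'cc' as idx 3
Step 4: w='cc' (idx 3), next='c' -> output (3, 'c'), add 'ccc' as idx 4
Step 5: w='c' (idx 1), end of input -> output (1, '')


Encoded: [(0, 'c'), (1, 'b'), (1, 'c'), (3, 'c'), (1, '')]


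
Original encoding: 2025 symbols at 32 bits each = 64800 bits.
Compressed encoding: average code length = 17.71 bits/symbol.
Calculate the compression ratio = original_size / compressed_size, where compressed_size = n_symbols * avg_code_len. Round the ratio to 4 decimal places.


original_size = n_symbols * orig_bits = 2025 * 32 = 64800 bits
compressed_size = n_symbols * avg_code_len = 2025 * 17.71 = 35862.75 bits
ratio = original_size / compressed_size = 64800 / 35862.75 = 1.8069

Compression ratio = 1.8069


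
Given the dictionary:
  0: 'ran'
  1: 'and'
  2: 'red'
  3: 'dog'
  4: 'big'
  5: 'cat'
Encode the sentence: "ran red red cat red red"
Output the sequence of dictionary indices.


Look up each word in the dictionary:
  'ran' -> 0
  'red' -> 2
  'red' -> 2
  'cat' -> 5
  'red' -> 2
  'red' -> 2

Encoded: [0, 2, 2, 5, 2, 2]


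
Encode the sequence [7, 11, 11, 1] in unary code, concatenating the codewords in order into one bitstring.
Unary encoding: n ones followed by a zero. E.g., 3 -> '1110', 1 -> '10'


Encode each number as n ones followed by a terminating 0:
  7 -> 11111110 (8 bits)
  11 -> 111111111110 (12 bits)
  11 -> 111111111110 (12 bits)
  1 -> 10 (2 bits)
Total length = 8 + 12 + 12 + 2 = 34 bits.

Unary([7, 11, 11, 1]) = 1111111011111111111011111111111010 (34 bits)


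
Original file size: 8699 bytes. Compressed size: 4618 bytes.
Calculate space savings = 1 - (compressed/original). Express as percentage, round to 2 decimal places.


ratio = compressed/original = 4618/8699 = 0.530866
savings = 1 - ratio = 1 - 0.530866 = 0.469134
as a percentage: 0.469134 * 100 = 46.91%

Space savings = 1 - 4618/8699 = 46.91%


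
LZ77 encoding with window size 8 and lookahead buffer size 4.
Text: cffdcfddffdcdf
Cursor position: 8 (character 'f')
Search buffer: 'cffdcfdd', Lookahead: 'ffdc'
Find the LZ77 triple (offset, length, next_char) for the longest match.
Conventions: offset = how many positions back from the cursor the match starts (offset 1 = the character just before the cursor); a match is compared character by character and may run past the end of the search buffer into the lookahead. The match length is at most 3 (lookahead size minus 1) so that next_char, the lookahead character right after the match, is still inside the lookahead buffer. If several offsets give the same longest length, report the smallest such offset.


Try each offset into the search buffer:
  offset=1 (pos 7, char 'd'): match length 0
  offset=2 (pos 6, char 'd'): match length 0
  offset=3 (pos 5, char 'f'): match length 1
  offset=4 (pos 4, char 'c'): match length 0
  offset=5 (pos 3, char 'd'): match length 0
  offset=6 (pos 2, char 'f'): match length 1
  offset=7 (pos 1, char 'f'): match length 3
  offset=8 (pos 0, char 'c'): match length 0
Longest match has length 3 at offset 7.
next_char = character at position 8 + 3 = 11 -> 'c'

Best match: offset=7, length=3 (matching 'ffd' starting at position 1)
LZ77 triple: (7, 3, 'c')


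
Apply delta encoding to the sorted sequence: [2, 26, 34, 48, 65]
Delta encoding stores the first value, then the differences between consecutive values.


First value: 2
Deltas:
  26 - 2 = 24
  34 - 26 = 8
  48 - 34 = 14
  65 - 48 = 17


Delta encoded: [2, 24, 8, 14, 17]
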